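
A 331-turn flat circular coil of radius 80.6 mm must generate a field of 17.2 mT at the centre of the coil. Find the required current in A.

I ≈ 6.67 A

For an N-turn coil, B = Nμ₀I/(2R) with R = 0.0806 m, so I = 2RB/(Nμ₀) = 2 × 0.0806 × 1.72×10⁻² / (331 × 4π×10⁻⁷) = 6.67 A.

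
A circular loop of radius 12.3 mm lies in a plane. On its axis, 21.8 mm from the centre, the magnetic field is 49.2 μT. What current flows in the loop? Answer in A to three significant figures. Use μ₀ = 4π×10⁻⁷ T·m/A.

On the axis of a loop, B = μ₀IR²/[2(R²+z²)^(3/2)], so I = 2B(R²+z²)^(3/2)/(μ₀R²).
R² + z² = 0.0001513 + 0.0004752 = 0.0006265 m²; raised to 3/2 gives 1.57×10⁻⁵ m³.
I = 2 × 4.92×10⁻⁵ × 1.57×10⁻⁵ / (1.26×10⁻⁶ × 0.0001513) = 8.12 A.

I ≈ 8.12 A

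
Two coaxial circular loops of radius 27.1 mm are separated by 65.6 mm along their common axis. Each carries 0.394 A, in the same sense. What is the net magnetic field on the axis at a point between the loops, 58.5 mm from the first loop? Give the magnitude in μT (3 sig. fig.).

B ≈ 8.95 μT

Each loop contributes B = μ₀IR²/[2(R²+z²)^(3/2)] on the axis, with z measured from that loop.
Loop 1 (z = 0.0585 m): B₁ = 6.78×10⁻⁷ T. Loop 2 (z = 0.0071 m): B₂ = 8.27×10⁻⁶ T.
The fields add: B = B₁ + B₂ = 8.95×10⁻⁶ T.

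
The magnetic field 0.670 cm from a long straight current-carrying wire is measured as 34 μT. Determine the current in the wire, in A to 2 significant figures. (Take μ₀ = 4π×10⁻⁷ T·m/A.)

For a long straight wire B = μ₀I/(2πd), so I = 2πdB/μ₀.
I = 2π × 0.0067 × 3.40×10⁻⁵ / (4π×10⁻⁷) = 1.14 A.

I ≈ 1.1 A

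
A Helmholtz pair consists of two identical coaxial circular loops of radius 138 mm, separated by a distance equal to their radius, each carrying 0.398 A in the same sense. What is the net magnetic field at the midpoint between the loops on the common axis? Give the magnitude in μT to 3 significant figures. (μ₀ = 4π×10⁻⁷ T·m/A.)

B ≈ 2.59 μT

Each loop contributes B = μ₀IR²/[2(R²+z²)^(3/2)] on the axis, with z measured from that loop.
Loop 1 (z = 0.069 m): B₁ = 1.30×10⁻⁶ T. Loop 2 (z = 0.069 m): B₂ = 1.30×10⁻⁶ T.
The fields add: B = B₁ + B₂ = 2.59×10⁻⁶ T.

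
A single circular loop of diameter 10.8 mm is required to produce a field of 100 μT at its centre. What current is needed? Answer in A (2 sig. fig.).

I ≈ 0.86 A

At the centre of a circular loop B = μ₀I/(2R), so I = 2RB/μ₀.
With R = 0.0054 m, I = 2 × 0.0054 × 1.00×10⁻⁴ / (4π×10⁻⁷) = 0.859 A.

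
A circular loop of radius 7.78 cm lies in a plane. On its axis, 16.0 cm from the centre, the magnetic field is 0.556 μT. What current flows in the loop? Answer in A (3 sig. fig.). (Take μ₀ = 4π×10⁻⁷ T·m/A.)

On the axis of a loop, B = μ₀IR²/[2(R²+z²)^(3/2)], so I = 2B(R²+z²)^(3/2)/(μ₀R²).
R² + z² = 0.006053 + 0.0256 = 0.03165 m²; raised to 3/2 gives 5.63×10⁻³ m³.
I = 2 × 5.56×10⁻⁷ × 5.63×10⁻³ / (1.26×10⁻⁶ × 0.006053) = 0.823 A.

I ≈ 0.823 A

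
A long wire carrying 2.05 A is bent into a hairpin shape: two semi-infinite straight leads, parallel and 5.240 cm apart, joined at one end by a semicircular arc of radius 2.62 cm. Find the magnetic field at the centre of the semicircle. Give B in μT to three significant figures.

The semicircular arc contributes B_arc = μ₀I·π/(4πR) = μ₀I/(4R) = 2.46×10⁻⁵ T.
Each semi-infinite lead is at perpendicular distance R = 0.0262 m from the centre, with the perpendicular foot at its near end, so it contributes μ₀I/(4πR); both point the same way, together 1.56×10⁻⁵ T.
Arc and leads all point the same direction: B = 2.46×10⁻⁵ + 1.56×10⁻⁵ = 4.02×10⁻⁵ T.

B ≈ 40.2 μT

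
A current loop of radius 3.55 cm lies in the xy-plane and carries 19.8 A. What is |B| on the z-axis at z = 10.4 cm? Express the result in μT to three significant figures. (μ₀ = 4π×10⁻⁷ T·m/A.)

B ≈ 11.8 μT

On the axis of a circular loop, B = μ₀IR² / [2(R²+z²)^(3/2)].
R² + z² = (0.0355)² + (0.104)² = 0.01208 m², and (R²+z²)^(3/2) = 1.33×10⁻³ m³.
B = (4π×10⁻⁷ × 19.8 × 0.00126) / (2 × 1.33×10⁻³) = 1.18×10⁻⁵ T.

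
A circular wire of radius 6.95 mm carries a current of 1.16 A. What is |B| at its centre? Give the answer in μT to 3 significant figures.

B ≈ 105 μT

At the centre of a circular loop the Biot–Savart law gives B = μ₀I/(2R).
B = (4π×10⁻⁷ × 1.16) / (2 × 0.00695) = 1.05×10⁻⁴ T.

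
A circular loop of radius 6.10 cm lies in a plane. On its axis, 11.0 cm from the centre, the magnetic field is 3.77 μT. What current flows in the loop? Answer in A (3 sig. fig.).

On the axis of a loop, B = μ₀IR²/[2(R²+z²)^(3/2)], so I = 2B(R²+z²)^(3/2)/(μ₀R²).
R² + z² = 0.003721 + 0.0121 = 0.01582 m²; raised to 3/2 gives 1.99×10⁻³ m³.
I = 2 × 3.77×10⁻⁶ × 1.99×10⁻³ / (1.26×10⁻⁶ × 0.003721) = 3.21 A.

I ≈ 3.21 A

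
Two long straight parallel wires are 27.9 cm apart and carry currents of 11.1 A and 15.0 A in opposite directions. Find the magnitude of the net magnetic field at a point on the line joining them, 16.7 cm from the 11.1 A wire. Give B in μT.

B ≈ 40.1 μT

Each long wire gives B = μ₀I/(2πd). Distances are d₁ = 0.167 m and d₂ = 0.112 m.
B₁ = 1.33×10⁻⁵ T, B₂ = 2.68×10⁻⁵ T.
Between antiparallel currents both contributions point the same way, so they add. B = B₁ + B₂ = 1.33×10⁻⁵ + 2.68×10⁻⁵ = 4.01×10⁻⁵ T.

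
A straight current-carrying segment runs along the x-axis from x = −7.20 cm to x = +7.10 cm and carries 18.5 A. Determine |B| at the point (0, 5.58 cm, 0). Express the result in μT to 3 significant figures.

B ≈ 52.3 μT

For a finite straight segment, B = (μ₀I/4πd)(sinθ₁ + sinθ₂), where θ₁, θ₂ are the angles from the perpendicular to each end.
The perpendicular distance is d = 0.0558 m; the end-offsets along the wire are a = 0.072 m and b = 0.071 m.
sinθ₁ = 0.072/√(0.072²+0.0558²) = 0.7904; sinθ₂ = 0.071/√(0.071²+0.0558²) = 0.7862.
B = (4π×10⁻⁷ × 18.5) / (4π × 0.0558) × (0.7904 + 0.7862) = 5.23×10⁻⁵ T.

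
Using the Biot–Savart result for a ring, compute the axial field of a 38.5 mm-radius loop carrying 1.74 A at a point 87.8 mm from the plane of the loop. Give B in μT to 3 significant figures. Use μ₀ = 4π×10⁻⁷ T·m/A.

B ≈ 1.84 μT

On the axis of a circular loop, B = μ₀IR² / [2(R²+z²)^(3/2)].
R² + z² = (0.0385)² + (0.0878)² = 0.009191 m², and (R²+z²)^(3/2) = 8.81×10⁻⁴ m³.
B = (4π×10⁻⁷ × 1.74 × 0.001482) / (2 × 8.81×10⁻⁴) = 1.84×10⁻⁶ T.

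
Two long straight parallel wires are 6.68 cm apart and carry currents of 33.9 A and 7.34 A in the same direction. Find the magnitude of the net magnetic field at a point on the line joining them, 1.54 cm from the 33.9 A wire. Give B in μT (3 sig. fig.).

B ≈ 412 μT

Each long wire gives B = μ₀I/(2πd). Distances are d₁ = 0.0154 m and d₂ = 0.0514 m.
B₁ = 4.40×10⁻⁴ T, B₂ = 2.86×10⁻⁵ T.
Between parallel currents the two contributions point in opposite directions, so they subtract. B = |B₁ − B₂| = |4.40×10⁻⁴ − 2.86×10⁻⁵| = 4.12×10⁻⁴ T.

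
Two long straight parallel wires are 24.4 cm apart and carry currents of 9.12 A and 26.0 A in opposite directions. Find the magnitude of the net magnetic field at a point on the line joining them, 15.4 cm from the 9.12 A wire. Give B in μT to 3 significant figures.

Each long wire gives B = μ₀I/(2πd). Distances are d₁ = 0.154 m and d₂ = 0.09 m.
B₁ = 1.18×10⁻⁵ T, B₂ = 5.78×10⁻⁵ T.
Between antiparallel currents both contributions point the same way, so they add. B = B₁ + B₂ = 1.18×10⁻⁵ + 5.78×10⁻⁵ = 6.96×10⁻⁵ T.

B ≈ 69.6 μT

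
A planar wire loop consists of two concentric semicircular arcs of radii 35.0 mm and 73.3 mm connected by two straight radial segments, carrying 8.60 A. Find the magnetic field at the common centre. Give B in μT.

B ≈ 40.3 μT

The radial connectors point toward the centre, so dl × r̂ = 0 and they contribute nothing.
Each semicircle gives μ₀I/(4R): inner arc 7.72×10⁻⁵ T, outer arc 3.69×10⁻⁵ T.
The two arcs carry current in opposite angular senses, so their fields oppose: B = |7.72×10⁻⁵ − 3.69×10⁻⁵| = 4.03×10⁻⁵ T.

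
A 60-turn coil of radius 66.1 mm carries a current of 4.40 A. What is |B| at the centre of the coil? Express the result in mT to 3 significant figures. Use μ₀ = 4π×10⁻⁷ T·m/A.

B ≈ 2.51 mT

For an N-turn flat coil, B = Nμ₀I/(2R) with R = 0.0661 m.
B = 60 × 4.18×10⁻⁵ T = 2.51×10⁻³ T.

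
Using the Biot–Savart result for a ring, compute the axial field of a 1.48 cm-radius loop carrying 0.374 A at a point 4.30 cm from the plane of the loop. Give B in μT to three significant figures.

B ≈ 0.547 μT

On the axis of a circular loop, B = μ₀IR² / [2(R²+z²)^(3/2)].
R² + z² = (0.0148)² + (0.043)² = 0.002068 m², and (R²+z²)^(3/2) = 9.40×10⁻⁵ m³.
B = (4π×10⁻⁷ × 0.374 × 0.000219) / (2 × 9.40×10⁻⁵) = 5.47×10⁻⁷ T.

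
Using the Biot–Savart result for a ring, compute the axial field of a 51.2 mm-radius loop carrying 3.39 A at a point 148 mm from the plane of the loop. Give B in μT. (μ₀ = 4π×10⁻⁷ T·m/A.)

On the axis of a circular loop, B = μ₀IR² / [2(R²+z²)^(3/2)].
R² + z² = (0.0512)² + (0.148)² = 0.02453 m², and (R²+z²)^(3/2) = 3.84×10⁻³ m³.
B = (4π×10⁻⁷ × 3.39 × 0.002621) / (2 × 3.84×10⁻³) = 1.45×10⁻⁶ T.

B ≈ 1.45 μT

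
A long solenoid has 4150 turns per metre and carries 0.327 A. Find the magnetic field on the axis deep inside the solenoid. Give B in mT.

B ≈ 1.71 mT

Inside a long solenoid, B = μ₀nI with n = 4150 turns/m.
B = 4π×10⁻⁷ × 4150 × 0.327 = 1.71×10⁻³ T.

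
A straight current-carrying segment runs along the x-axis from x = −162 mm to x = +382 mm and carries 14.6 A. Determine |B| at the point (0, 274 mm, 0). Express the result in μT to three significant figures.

B ≈ 7.04 μT

For a finite straight segment, B = (μ₀I/4πd)(sinθ₁ + sinθ₂), where θ₁, θ₂ are the angles from the perpendicular to each end.
The perpendicular distance is d = 0.274 m; the end-offsets along the wire are a = 0.162 m and b = 0.382 m.
sinθ₁ = 0.162/√(0.162²+0.274²) = 0.5089; sinθ₂ = 0.382/√(0.382²+0.274²) = 0.8126.
B = (4π×10⁻⁷ × 14.6) / (4π × 0.274) × (0.5089 + 0.8126) = 7.04×10⁻⁶ T.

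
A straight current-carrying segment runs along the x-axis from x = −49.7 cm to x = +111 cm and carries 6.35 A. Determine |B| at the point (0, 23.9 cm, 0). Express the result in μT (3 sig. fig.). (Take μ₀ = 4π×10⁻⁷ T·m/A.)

B ≈ 4.99 μT

For a finite straight segment, B = (μ₀I/4πd)(sinθ₁ + sinθ₂), where θ₁, θ₂ are the angles from the perpendicular to each end.
The perpendicular distance is d = 0.239 m; the end-offsets along the wire are a = 0.497 m and b = 1.11 m.
sinθ₁ = 0.497/√(0.497²+0.239²) = 0.9012; sinθ₂ = 1.11/√(1.11²+0.239²) = 0.9776.
B = (4π×10⁻⁷ × 6.35) / (4π × 0.239) × (0.9012 + 0.9776) = 4.99×10⁻⁶ T.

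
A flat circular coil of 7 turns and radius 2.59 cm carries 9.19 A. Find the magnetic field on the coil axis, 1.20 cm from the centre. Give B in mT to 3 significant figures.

For an N-turn flat coil, B = Nμ₀IR²/[2(R²+z²)^(3/2)] with R = 0.0259 m, z = 0.012 m.
B = 7 × 1.67×10⁻⁴ T = 1.17×10⁻³ T.

B ≈ 1.17 mT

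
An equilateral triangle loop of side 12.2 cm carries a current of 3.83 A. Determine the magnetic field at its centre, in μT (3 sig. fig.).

B ≈ 56.5 μT

Each side is a finite straight segment at perpendicular distance d = a/(2 tan(π/3)) = 0.03522 m from the centre, with end-angles ±π/3.
One side contributes B₁ = (μ₀I/4πd)·2 sin(π/3) = 1.88×10⁻⁵ T.
All 3 sides add in the same direction: B = 3 × 1.88×10⁻⁵ = 5.65×10⁻⁵ T.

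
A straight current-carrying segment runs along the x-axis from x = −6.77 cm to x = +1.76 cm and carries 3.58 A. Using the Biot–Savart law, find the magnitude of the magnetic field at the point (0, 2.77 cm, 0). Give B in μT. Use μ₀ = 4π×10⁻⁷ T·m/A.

For a finite straight segment, B = (μ₀I/4πd)(sinθ₁ + sinθ₂), where θ₁, θ₂ are the angles from the perpendicular to each end.
The perpendicular distance is d = 0.0277 m; the end-offsets along the wire are a = 0.0677 m and b = 0.0176 m.
sinθ₁ = 0.0677/√(0.0677²+0.0277²) = 0.9255; sinθ₂ = 0.0176/√(0.0176²+0.0277²) = 0.5363.
B = (4π×10⁻⁷ × 3.58) / (4π × 0.0277) × (0.9255 + 0.5363) = 1.89×10⁻⁵ T.

B ≈ 18.9 μT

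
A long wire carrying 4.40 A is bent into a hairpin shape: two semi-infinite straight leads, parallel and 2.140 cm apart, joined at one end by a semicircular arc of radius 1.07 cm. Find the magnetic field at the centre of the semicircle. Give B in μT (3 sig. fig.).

B ≈ 211 μT

The semicircular arc contributes B_arc = μ₀I·π/(4πR) = μ₀I/(4R) = 1.29×10⁻⁴ T.
Each semi-infinite lead is at perpendicular distance R = 0.0107 m from the centre, with the perpendicular foot at its near end, so it contributes μ₀I/(4πR); both point the same way, together 8.22×10⁻⁵ T.
Arc and leads all point the same direction: B = 1.29×10⁻⁴ + 8.22×10⁻⁵ = 2.11×10⁻⁴ T.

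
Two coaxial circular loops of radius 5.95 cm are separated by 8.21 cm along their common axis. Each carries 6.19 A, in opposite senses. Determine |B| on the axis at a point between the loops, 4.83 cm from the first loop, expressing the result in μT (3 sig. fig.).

Each loop contributes B = μ₀IR²/[2(R²+z²)^(3/2)] on the axis, with z measured from that loop.
Loop 1 (z = 0.0483 m): B₁ = 3.06×10⁻⁵ T. Loop 2 (z = 0.0338 m): B₂ = 4.30×10⁻⁵ T.
The fields oppose: B = |B₁ − B₂| = 1.24×10⁻⁵ T.

B ≈ 12.4 μT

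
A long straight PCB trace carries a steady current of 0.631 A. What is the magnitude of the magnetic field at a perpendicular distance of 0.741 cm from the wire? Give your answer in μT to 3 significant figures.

B ≈ 17.0 μT

For an infinitely long straight wire, B = μ₀I/(2πd).
B = (4π×10⁻⁷ × 0.631) / (2π × 0.00741) = 1.70×10⁻⁵ T.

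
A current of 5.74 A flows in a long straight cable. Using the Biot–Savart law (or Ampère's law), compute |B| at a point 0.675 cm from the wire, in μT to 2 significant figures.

B ≈ 170 μT

For an infinitely long straight wire, B = μ₀I/(2πd).
B = (4π×10⁻⁷ × 5.74) / (2π × 0.00675) = 1.70×10⁻⁴ T.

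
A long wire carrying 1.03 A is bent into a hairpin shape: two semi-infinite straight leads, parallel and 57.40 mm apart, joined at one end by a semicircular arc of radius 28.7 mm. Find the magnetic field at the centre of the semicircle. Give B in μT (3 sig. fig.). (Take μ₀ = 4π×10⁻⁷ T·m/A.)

B ≈ 18.5 μT

The semicircular arc contributes B_arc = μ₀I·π/(4πR) = μ₀I/(4R) = 1.13×10⁻⁵ T.
Each semi-infinite lead is at perpendicular distance R = 0.0287 m from the centre, with the perpendicular foot at its near end, so it contributes μ₀I/(4πR); both point the same way, together 7.18×10⁻⁶ T.
Arc and leads all point the same direction: B = 1.13×10⁻⁵ + 7.18×10⁻⁶ = 1.85×10⁻⁵ T.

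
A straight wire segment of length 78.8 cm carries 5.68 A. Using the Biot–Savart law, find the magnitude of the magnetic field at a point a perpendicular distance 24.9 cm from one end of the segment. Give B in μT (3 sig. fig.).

For a finite straight segment, B = (μ₀I/4πd)(sinθ₁ + sinθ₂), where θ₁, θ₂ are the angles from the perpendicular to each end.
The perpendicular foot is at one end, so the two end-offsets along the wire are 0 and L = 0.788 m.
sinθ₁ = 0/√(0²+0.249²) = 0.0000; sinθ₂ = 0.788/√(0.788²+0.249²) = 0.9535.
B = (4π×10⁻⁷ × 5.68) / (4π × 0.249) × (0.0000 + 0.9535) = 2.18×10⁻⁶ T.

B ≈ 2.18 μT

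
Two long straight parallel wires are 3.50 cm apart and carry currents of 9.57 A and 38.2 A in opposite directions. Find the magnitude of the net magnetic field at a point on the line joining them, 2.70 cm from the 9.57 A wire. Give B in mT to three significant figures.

Each long wire gives B = μ₀I/(2πd). Distances are d₁ = 0.027 m and d₂ = 0.008 m.
B₁ = 7.09×10⁻⁵ T, B₂ = 9.55×10⁻⁴ T.
Between antiparallel currents both contributions point the same way, so they add. B = B₁ + B₂ = 7.09×10⁻⁵ + 9.55×10⁻⁴ = 1.03×10⁻³ T.

B ≈ 1.03 mT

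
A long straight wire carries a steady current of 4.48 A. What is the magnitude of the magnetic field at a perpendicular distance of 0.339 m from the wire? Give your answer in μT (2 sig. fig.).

For an infinitely long straight wire, B = μ₀I/(2πd).
B = (4π×10⁻⁷ × 4.48) / (2π × 0.339) = 2.64×10⁻⁶ T.

B ≈ 2.6 μT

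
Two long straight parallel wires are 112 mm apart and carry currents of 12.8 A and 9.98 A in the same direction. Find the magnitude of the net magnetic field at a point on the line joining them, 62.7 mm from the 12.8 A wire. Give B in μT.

Each long wire gives B = μ₀I/(2πd). Distances are d₁ = 0.0627 m and d₂ = 0.0493 m.
B₁ = 4.08×10⁻⁵ T, B₂ = 4.05×10⁻⁵ T.
Between parallel currents the two contributions point in opposite directions, so they subtract. B = |B₁ − B₂| = |4.08×10⁻⁵ − 4.05×10⁻⁵| = 3.43×10⁻⁷ T.

B ≈ 0.343 μT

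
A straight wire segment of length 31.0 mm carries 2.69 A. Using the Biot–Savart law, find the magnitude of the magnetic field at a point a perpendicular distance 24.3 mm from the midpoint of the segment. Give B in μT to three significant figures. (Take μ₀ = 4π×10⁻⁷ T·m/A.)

For a finite straight segment, B = (μ₀I/4πd)(sinθ₁ + sinθ₂), where θ₁, θ₂ are the angles from the perpendicular to each end.
The perpendicular from the point meets the wire at its midpoint, so each end is L/2 = 0.0155 m away along the wire.
sinθ₁ = 0.0155/√(0.0155²+0.0243²) = 0.5378; sinθ₂ = 0.0155/√(0.0155²+0.0243²) = 0.5378.
B = (4π×10⁻⁷ × 2.69) / (4π × 0.0243) × (0.5378 + 0.5378) = 1.19×10⁻⁵ T.

B ≈ 11.9 μT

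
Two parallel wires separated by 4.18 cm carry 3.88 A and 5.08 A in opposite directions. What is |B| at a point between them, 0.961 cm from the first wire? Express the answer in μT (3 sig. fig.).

Each long wire gives B = μ₀I/(2πd). Distances are d₁ = 0.00961 m and d₂ = 0.03219 m.
B₁ = 8.07×10⁻⁵ T, B₂ = 3.16×10⁻⁵ T.
Between antiparallel currents both contributions point the same way, so they add. B = B₁ + B₂ = 8.07×10⁻⁵ + 3.16×10⁻⁵ = 1.12×10⁻⁴ T.

B ≈ 112 μT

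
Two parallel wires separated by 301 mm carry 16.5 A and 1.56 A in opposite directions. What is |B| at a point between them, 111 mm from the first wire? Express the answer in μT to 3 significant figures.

B ≈ 31.4 μT

Each long wire gives B = μ₀I/(2πd). Distances are d₁ = 0.111 m and d₂ = 0.19 m.
B₁ = 2.97×10⁻⁵ T, B₂ = 1.64×10⁻⁶ T.
Between antiparallel currents both contributions point the same way, so they add. B = B₁ + B₂ = 2.97×10⁻⁵ + 1.64×10⁻⁶ = 3.14×10⁻⁵ T.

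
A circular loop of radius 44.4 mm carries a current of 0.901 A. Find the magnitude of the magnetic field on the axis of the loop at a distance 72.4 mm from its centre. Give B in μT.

B ≈ 1.82 μT

On the axis of a circular loop, B = μ₀IR² / [2(R²+z²)^(3/2)].
R² + z² = (0.0444)² + (0.0724)² = 0.007213 m², and (R²+z²)^(3/2) = 6.13×10⁻⁴ m³.
B = (4π×10⁻⁷ × 0.901 × 0.001971) / (2 × 6.13×10⁻⁴) = 1.82×10⁻⁶ T.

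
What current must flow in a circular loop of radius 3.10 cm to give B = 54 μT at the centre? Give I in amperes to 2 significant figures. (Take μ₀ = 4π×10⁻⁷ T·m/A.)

I ≈ 2.7 A

At the centre of a circular loop B = μ₀I/(2R), so I = 2RB/μ₀.
With R = 0.031 m, I = 2 × 0.031 × 5.40×10⁻⁵ / (4π×10⁻⁷) = 2.66 A.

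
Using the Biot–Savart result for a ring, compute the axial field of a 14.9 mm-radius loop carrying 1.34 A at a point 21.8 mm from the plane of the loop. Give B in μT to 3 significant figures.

On the axis of a circular loop, B = μ₀IR² / [2(R²+z²)^(3/2)].
R² + z² = (0.0149)² + (0.0218)² = 0.0006972 m², and (R²+z²)^(3/2) = 1.84×10⁻⁵ m³.
B = (4π×10⁻⁷ × 1.34 × 0.000222) / (2 × 1.84×10⁻⁵) = 1.02×10⁻⁵ T.

B ≈ 10.2 μT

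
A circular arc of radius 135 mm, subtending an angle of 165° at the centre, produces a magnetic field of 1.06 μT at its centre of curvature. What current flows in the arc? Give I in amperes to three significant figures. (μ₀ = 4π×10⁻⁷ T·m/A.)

For a circular arc, B = μ₀Iφ/(4πR) with φ in radians; here φ = 2.88 rad.
So I = 4πRB/(μ₀φ) = 4π × 0.135 × 1.06×10⁻⁶ / (4π×10⁻⁷ × 2.88) = 0.497 A.

I ≈ 0.497 A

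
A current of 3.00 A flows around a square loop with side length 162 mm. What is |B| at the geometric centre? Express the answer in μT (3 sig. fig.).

Each side is a finite straight segment at perpendicular distance d = a/(2 tan(π/4)) = 0.081 m from the centre, with end-angles ±π/4.
One side contributes B₁ = (μ₀I/4πd)·2 sin(π/4) = 5.24×10⁻⁶ T.
All 4 sides add in the same direction: B = 4 × 5.24×10⁻⁶ = 2.10×10⁻⁵ T.

B ≈ 21.0 μT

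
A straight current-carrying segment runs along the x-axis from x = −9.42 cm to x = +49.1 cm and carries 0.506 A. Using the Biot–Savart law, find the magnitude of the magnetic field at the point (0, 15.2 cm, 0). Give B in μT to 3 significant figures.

For a finite straight segment, B = (μ₀I/4πd)(sinθ₁ + sinθ₂), where θ₁, θ₂ are the angles from the perpendicular to each end.
The perpendicular distance is d = 0.152 m; the end-offsets along the wire are a = 0.0942 m and b = 0.491 m.
sinθ₁ = 0.0942/√(0.0942²+0.152²) = 0.5268; sinθ₂ = 0.491/√(0.491²+0.152²) = 0.9553.
B = (4π×10⁻⁷ × 0.506) / (4π × 0.152) × (0.5268 + 0.9553) = 4.93×10⁻⁷ T.

B ≈ 0.493 μT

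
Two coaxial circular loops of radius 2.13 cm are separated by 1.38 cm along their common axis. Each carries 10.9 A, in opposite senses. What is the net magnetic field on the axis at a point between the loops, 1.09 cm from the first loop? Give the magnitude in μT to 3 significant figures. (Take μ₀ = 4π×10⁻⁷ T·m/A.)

Each loop contributes B = μ₀IR²/[2(R²+z²)^(3/2)] on the axis, with z measured from that loop.
Loop 1 (z = 0.0109 m): B₁ = 2.27×10⁻⁴ T. Loop 2 (z = 0.0029 m): B₂ = 3.13×10⁻⁴ T.
The fields oppose: B = |B₁ − B₂| = 8.60×10⁻⁵ T.

B ≈ 86.0 μT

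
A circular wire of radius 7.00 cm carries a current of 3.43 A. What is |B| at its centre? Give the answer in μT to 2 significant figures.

At the centre of a circular loop the Biot–Savart law gives B = μ₀I/(2R).
B = (4π×10⁻⁷ × 3.43) / (2 × 0.07) = 3.08×10⁻⁵ T.

B ≈ 31 μT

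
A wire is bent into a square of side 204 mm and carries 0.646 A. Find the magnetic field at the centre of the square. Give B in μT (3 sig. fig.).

Each side is a finite straight segment at perpendicular distance d = a/(2 tan(π/4)) = 0.102 m from the centre, with end-angles ±π/4.
One side contributes B₁ = (μ₀I/4πd)·2 sin(π/4) = 8.96×10⁻⁷ T.
All 4 sides add in the same direction: B = 4 × 8.96×10⁻⁷ = 3.58×10⁻⁶ T.

B ≈ 3.58 μT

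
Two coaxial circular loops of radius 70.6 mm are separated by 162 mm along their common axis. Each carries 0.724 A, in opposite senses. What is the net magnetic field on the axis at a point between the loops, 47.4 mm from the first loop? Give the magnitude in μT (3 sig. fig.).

B ≈ 2.76 μT

Each loop contributes B = μ₀IR²/[2(R²+z²)^(3/2)] on the axis, with z measured from that loop.
Loop 1 (z = 0.0474 m): B₁ = 3.69×10⁻⁶ T. Loop 2 (z = 0.1146 m): B₂ = 9.30×10⁻⁷ T.
The fields oppose: B = |B₁ − B₂| = 2.76×10⁻⁶ T.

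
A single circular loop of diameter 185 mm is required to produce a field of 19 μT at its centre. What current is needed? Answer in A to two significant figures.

I ≈ 2.8 A

At the centre of a circular loop B = μ₀I/(2R), so I = 2RB/μ₀.
With R = 0.0925 m, I = 2 × 0.0925 × 1.90×10⁻⁵ / (4π×10⁻⁷) = 2.80 A.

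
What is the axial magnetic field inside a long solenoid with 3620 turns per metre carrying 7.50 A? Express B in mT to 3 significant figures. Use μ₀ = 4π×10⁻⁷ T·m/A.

B ≈ 34.1 mT

Inside a long solenoid, B = μ₀nI with n = 3620 turns/m.
B = 4π×10⁻⁷ × 3620 × 7.50 = 3.41×10⁻² T.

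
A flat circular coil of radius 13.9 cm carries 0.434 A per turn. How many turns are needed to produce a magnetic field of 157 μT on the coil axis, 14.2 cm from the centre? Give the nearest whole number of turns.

N = 234

For an N-turn coil, B = Nμ₀IR²/[2(R²+z²)^(3/2)]. A single turn gives B₁ = 6.72×10⁻⁷ T with R = 0.139 m, z = 0.142 m.
N = B/B₁ = 1.57×10⁻⁴ / 6.72×10⁻⁷ = 233.80.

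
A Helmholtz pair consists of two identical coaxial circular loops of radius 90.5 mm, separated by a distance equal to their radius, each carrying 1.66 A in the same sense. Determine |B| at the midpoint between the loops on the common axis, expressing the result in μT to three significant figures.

Each loop contributes B = μ₀IR²/[2(R²+z²)^(3/2)] on the axis, with z measured from that loop.
Loop 1 (z = 0.04525 m): B₁ = 8.25×10⁻⁶ T. Loop 2 (z = 0.04525 m): B₂ = 8.25×10⁻⁶ T.
The fields add: B = B₁ + B₂ = 1.65×10⁻⁵ T.

B ≈ 16.5 μT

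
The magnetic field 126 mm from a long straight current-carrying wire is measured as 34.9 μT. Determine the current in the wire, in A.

For a long straight wire B = μ₀I/(2πd), so I = 2πdB/μ₀.
I = 2π × 0.126 × 3.49×10⁻⁵ / (4π×10⁻⁷) = 22.0 A.

I ≈ 22.0 A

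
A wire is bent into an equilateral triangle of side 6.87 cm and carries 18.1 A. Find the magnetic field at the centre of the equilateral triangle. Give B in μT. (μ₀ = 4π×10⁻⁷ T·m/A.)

Each side is a finite straight segment at perpendicular distance d = a/(2 tan(π/3)) = 0.01983 m from the centre, with end-angles ±π/3.
One side contributes B₁ = (μ₀I/4πd)·2 sin(π/3) = 1.58×10⁻⁴ T.
All 3 sides add in the same direction: B = 3 × 1.58×10⁻⁴ = 4.74×10⁻⁴ T.

B ≈ 474 μT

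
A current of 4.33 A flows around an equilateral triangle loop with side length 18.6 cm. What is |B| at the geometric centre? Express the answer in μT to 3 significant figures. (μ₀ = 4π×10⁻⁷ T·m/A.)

B ≈ 41.9 μT

Each side is a finite straight segment at perpendicular distance d = a/(2 tan(π/3)) = 0.05369 m from the centre, with end-angles ±π/3.
One side contributes B₁ = (μ₀I/4πd)·2 sin(π/3) = 1.40×10⁻⁵ T.
All 3 sides add in the same direction: B = 3 × 1.40×10⁻⁵ = 4.19×10⁻⁵ T.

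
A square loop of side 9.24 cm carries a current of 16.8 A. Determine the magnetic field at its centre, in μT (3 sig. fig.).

B ≈ 206 μT

Each side is a finite straight segment at perpendicular distance d = a/(2 tan(π/4)) = 0.0462 m from the centre, with end-angles ±π/4.
One side contributes B₁ = (μ₀I/4πd)·2 sin(π/4) = 5.14×10⁻⁵ T.
All 4 sides add in the same direction: B = 4 × 5.14×10⁻⁵ = 2.06×10⁻⁴ T.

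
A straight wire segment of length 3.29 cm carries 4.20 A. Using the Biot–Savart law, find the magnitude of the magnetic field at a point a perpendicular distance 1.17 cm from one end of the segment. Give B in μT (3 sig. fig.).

For a finite straight segment, B = (μ₀I/4πd)(sinθ₁ + sinθ₂), where θ₁, θ₂ are the angles from the perpendicular to each end.
The perpendicular foot is at one end, so the two end-offsets along the wire are 0 and L = 0.0329 m.
sinθ₁ = 0/√(0²+0.0117²) = 0.0000; sinθ₂ = 0.0329/√(0.0329²+0.0117²) = 0.9422.
B = (4π×10⁻⁷ × 4.20) / (4π × 0.0117) × (0.0000 + 0.9422) = 3.38×10⁻⁵ T.

B ≈ 33.8 μT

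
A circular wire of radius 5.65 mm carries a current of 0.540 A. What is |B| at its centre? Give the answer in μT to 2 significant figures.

At the centre of a circular loop the Biot–Savart law gives B = μ₀I/(2R).
B = (4π×10⁻⁷ × 0.540) / (2 × 0.00565) = 6.01×10⁻⁵ T.

B ≈ 60 μT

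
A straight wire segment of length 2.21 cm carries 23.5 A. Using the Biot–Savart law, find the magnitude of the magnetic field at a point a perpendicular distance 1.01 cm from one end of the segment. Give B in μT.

B ≈ 212 μT

For a finite straight segment, B = (μ₀I/4πd)(sinθ₁ + sinθ₂), where θ₁, θ₂ are the angles from the perpendicular to each end.
The perpendicular foot is at one end, so the two end-offsets along the wire are 0 and L = 0.0221 m.
sinθ₁ = 0/√(0²+0.0101²) = 0.0000; sinθ₂ = 0.0221/√(0.0221²+0.0101²) = 0.9095.
B = (4π×10⁻⁷ × 23.5) / (4π × 0.0101) × (0.0000 + 0.9095) = 2.12×10⁻⁴ T.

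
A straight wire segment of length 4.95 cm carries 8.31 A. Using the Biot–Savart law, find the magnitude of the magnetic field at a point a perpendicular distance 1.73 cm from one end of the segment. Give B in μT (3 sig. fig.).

B ≈ 45.3 μT

For a finite straight segment, B = (μ₀I/4πd)(sinθ₁ + sinθ₂), where θ₁, θ₂ are the angles from the perpendicular to each end.
The perpendicular foot is at one end, so the two end-offsets along the wire are 0 and L = 0.0495 m.
sinθ₁ = 0/√(0²+0.0173²) = 0.0000; sinθ₂ = 0.0495/√(0.0495²+0.0173²) = 0.9440.
B = (4π×10⁻⁷ × 8.31) / (4π × 0.0173) × (0.0000 + 0.9440) = 4.53×10⁻⁵ T.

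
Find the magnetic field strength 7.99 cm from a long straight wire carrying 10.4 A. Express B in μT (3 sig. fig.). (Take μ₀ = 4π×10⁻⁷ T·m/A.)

B ≈ 26.0 μT

For an infinitely long straight wire, B = μ₀I/(2πd).
B = (4π×10⁻⁷ × 10.4) / (2π × 0.0799) = 2.60×10⁻⁵ T.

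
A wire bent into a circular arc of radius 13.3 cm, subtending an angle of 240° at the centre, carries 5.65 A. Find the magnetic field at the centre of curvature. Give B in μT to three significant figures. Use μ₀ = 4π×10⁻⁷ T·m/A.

The Biot–Savart field of a circular arc at its centre is B = μ₀Iφ/(4πR), with φ = 4.189 rad.
B = (4π×10⁻⁷ × 5.65 × 4.189) / (4π × 0.133) = 1.78×10⁻⁵ T.

B ≈ 17.8 μT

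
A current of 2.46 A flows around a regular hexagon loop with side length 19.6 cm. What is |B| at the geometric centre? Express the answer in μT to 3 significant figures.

Each side is a finite straight segment at perpendicular distance d = a/(2 tan(π/6)) = 0.1697 m from the centre, with end-angles ±π/6.
One side contributes B₁ = (μ₀I/4πd)·2 sin(π/6) = 1.45×10⁻⁶ T.
All 6 sides add in the same direction: B = 6 × 1.45×10⁻⁶ = 8.70×10⁻⁶ T.

B ≈ 8.70 μT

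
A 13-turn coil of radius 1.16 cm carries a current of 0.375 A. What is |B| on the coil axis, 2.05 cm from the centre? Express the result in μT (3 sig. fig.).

B ≈ 31.5 μT

For an N-turn flat coil, B = Nμ₀IR²/[2(R²+z²)^(3/2)] with R = 0.0116 m, z = 0.0205 m.
B = 13 × 2.43×10⁻⁶ T = 3.15×10⁻⁵ T.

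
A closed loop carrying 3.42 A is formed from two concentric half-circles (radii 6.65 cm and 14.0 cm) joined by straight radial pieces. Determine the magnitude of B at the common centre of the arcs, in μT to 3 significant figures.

B ≈ 8.48 μT

The radial connectors point toward the centre, so dl × r̂ = 0 and they contribute nothing.
Each semicircle gives μ₀I/(4R): inner arc 1.62×10⁻⁵ T, outer arc 7.67×10⁻⁶ T.
The two arcs carry current in opposite angular senses, so their fields oppose: B = |1.62×10⁻⁵ − 7.67×10⁻⁶| = 8.48×10⁻⁶ T.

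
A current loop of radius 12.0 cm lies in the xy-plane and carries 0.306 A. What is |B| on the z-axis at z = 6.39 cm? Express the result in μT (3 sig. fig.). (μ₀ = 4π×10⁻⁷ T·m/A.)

B ≈ 1.10 μT

On the axis of a circular loop, B = μ₀IR² / [2(R²+z²)^(3/2)].
R² + z² = (0.12)² + (0.0639)² = 0.01848 m², and (R²+z²)^(3/2) = 2.51×10⁻³ m³.
B = (4π×10⁻⁷ × 0.306 × 0.0144) / (2 × 2.51×10⁻³) = 1.10×10⁻⁶ T.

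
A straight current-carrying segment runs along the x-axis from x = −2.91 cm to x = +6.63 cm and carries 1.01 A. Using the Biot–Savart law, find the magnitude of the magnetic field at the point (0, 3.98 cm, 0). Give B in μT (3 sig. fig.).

B ≈ 3.67 μT

For a finite straight segment, B = (μ₀I/4πd)(sinθ₁ + sinθ₂), where θ₁, θ₂ are the angles from the perpendicular to each end.
The perpendicular distance is d = 0.0398 m; the end-offsets along the wire are a = 0.0291 m and b = 0.0663 m.
sinθ₁ = 0.0291/√(0.0291²+0.0398²) = 0.5902; sinθ₂ = 0.0663/√(0.0663²+0.0398²) = 0.8574.
B = (4π×10⁻⁷ × 1.01) / (4π × 0.0398) × (0.5902 + 0.8574) = 3.67×10⁻⁶ T.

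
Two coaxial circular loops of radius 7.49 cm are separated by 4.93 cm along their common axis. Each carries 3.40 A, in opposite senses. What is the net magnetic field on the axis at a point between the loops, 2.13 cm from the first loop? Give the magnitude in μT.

B ≈ 1.94 μT

Each loop contributes B = μ₀IR²/[2(R²+z²)^(3/2)] on the axis, with z measured from that loop.
Loop 1 (z = 0.0213 m): B₁ = 2.54×10⁻⁵ T. Loop 2 (z = 0.028 m): B₂ = 2.34×10⁻⁵ T.
The fields oppose: B = |B₁ − B₂| = 1.94×10⁻⁶ T.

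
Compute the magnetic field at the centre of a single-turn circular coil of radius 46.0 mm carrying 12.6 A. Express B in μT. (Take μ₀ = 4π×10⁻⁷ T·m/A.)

At the centre of a circular loop the Biot–Savart law gives B = μ₀I/(2R).
B = (4π×10⁻⁷ × 12.6) / (2 × 0.046) = 1.72×10⁻⁴ T.

B ≈ 172 μT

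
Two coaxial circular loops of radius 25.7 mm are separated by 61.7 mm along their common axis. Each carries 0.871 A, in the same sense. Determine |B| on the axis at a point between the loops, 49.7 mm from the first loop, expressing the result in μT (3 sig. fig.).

Each loop contributes B = μ₀IR²/[2(R²+z²)^(3/2)] on the axis, with z measured from that loop.
Loop 1 (z = 0.0497 m): B₁ = 2.06×10⁻⁶ T. Loop 2 (z = 0.012 m): B₂ = 1.58×10⁻⁵ T.
The fields add: B = B₁ + B₂ = 1.79×10⁻⁵ T.

B ≈ 17.9 μT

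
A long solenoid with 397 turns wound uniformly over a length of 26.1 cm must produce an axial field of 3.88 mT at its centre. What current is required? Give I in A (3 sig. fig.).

Inside a long solenoid B = μ₀nI with n = 1521 m⁻¹, so I = B/(μ₀n).
I = 3.88×10⁻³ / (4π×10⁻⁷ × 1521) = 2.03 A.

I ≈ 2.03 A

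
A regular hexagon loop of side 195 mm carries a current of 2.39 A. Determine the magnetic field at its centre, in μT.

B ≈ 8.49 μT

Each side is a finite straight segment at perpendicular distance d = a/(2 tan(π/6)) = 0.1689 m from the centre, with end-angles ±π/6.
One side contributes B₁ = (μ₀I/4πd)·2 sin(π/6) = 1.42×10⁻⁶ T.
All 6 sides add in the same direction: B = 6 × 1.42×10⁻⁶ = 8.49×10⁻⁶ T.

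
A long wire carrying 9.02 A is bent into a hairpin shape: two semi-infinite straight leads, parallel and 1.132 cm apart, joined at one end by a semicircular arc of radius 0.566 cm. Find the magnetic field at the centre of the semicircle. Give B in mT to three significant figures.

B ≈ 0.819 mT

The semicircular arc contributes B_arc = μ₀I·π/(4πR) = μ₀I/(4R) = 5.01×10⁻⁴ T.
Each semi-infinite lead is at perpendicular distance R = 0.00566 m from the centre, with the perpendicular foot at its near end, so it contributes μ₀I/(4πR); both point the same way, together 3.19×10⁻⁴ T.
Arc and leads all point the same direction: B = 5.01×10⁻⁴ + 3.19×10⁻⁴ = 8.19×10⁻⁴ T.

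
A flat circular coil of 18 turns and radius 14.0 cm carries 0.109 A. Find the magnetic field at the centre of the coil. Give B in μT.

For an N-turn flat coil, B = Nμ₀I/(2R) with R = 0.14 m.
B = 18 × 4.89×10⁻⁷ T = 8.81×10⁻⁶ T.

B ≈ 8.81 μT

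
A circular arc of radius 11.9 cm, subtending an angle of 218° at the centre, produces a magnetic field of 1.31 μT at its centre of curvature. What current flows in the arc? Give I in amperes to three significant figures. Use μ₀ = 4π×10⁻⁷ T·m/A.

I ≈ 0.410 A

For a circular arc, B = μ₀Iφ/(4πR) with φ in radians; here φ = 3.805 rad.
So I = 4πRB/(μ₀φ) = 4π × 0.119 × 1.31×10⁻⁶ / (4π×10⁻⁷ × 3.805) = 0.410 A.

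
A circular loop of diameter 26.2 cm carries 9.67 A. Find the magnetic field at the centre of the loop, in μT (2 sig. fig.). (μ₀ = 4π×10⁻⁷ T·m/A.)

B ≈ 46 μT

At the centre of a circular loop the Biot–Savart law gives B = μ₀I/(2R) (so R = 0.131 m).
B = (4π×10⁻⁷ × 9.67) / (2 × 0.131) = 4.64×10⁻⁵ T.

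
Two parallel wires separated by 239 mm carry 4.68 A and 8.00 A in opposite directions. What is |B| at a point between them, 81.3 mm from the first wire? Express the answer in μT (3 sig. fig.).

B ≈ 21.7 μT

Each long wire gives B = μ₀I/(2πd). Distances are d₁ = 0.0813 m and d₂ = 0.1577 m.
B₁ = 1.15×10⁻⁵ T, B₂ = 1.01×10⁻⁵ T.
Between antiparallel currents both contributions point the same way, so they add. B = B₁ + B₂ = 1.15×10⁻⁵ + 1.01×10⁻⁵ = 2.17×10⁻⁵ T.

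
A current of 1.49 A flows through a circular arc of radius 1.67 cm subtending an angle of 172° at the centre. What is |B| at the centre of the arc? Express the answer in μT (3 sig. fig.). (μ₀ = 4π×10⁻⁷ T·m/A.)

B ≈ 26.8 μT

The Biot–Savart field of a circular arc at its centre is B = μ₀Iφ/(4πR), with φ = 3.002 rad.
B = (4π×10⁻⁷ × 1.49 × 3.002) / (4π × 0.0167) = 2.68×10⁻⁵ T.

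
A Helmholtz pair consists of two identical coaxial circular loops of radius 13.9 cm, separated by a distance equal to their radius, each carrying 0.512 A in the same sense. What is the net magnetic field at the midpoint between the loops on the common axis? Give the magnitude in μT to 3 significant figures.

B ≈ 3.31 μT

Each loop contributes B = μ₀IR²/[2(R²+z²)^(3/2)] on the axis, with z measured from that loop.
Loop 1 (z = 0.0695 m): B₁ = 1.66×10⁻⁶ T. Loop 2 (z = 0.0695 m): B₂ = 1.66×10⁻⁶ T.
The fields add: B = B₁ + B₂ = 3.31×10⁻⁶ T.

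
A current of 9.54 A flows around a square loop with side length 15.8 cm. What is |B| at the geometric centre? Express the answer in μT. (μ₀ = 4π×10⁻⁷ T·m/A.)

B ≈ 68.3 μT

Each side is a finite straight segment at perpendicular distance d = a/(2 tan(π/4)) = 0.079 m from the centre, with end-angles ±π/4.
One side contributes B₁ = (μ₀I/4πd)·2 sin(π/4) = 1.71×10⁻⁵ T.
All 4 sides add in the same direction: B = 4 × 1.71×10⁻⁵ = 6.83×10⁻⁵ T.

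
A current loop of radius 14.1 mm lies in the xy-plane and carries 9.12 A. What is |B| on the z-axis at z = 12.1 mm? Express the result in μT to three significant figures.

On the axis of a circular loop, B = μ₀IR² / [2(R²+z²)^(3/2)].
R² + z² = (0.0141)² + (0.0121)² = 0.0003452 m², and (R²+z²)^(3/2) = 6.41×10⁻⁶ m³.
B = (4π×10⁻⁷ × 9.12 × 0.0001988) / (2 × 6.41×10⁻⁶) = 1.78×10⁻⁴ T.

B ≈ 178 μT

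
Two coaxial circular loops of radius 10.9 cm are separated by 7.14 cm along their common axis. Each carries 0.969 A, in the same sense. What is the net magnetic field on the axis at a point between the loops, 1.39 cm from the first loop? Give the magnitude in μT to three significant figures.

Each loop contributes B = μ₀IR²/[2(R²+z²)^(3/2)] on the axis, with z measured from that loop.
Loop 1 (z = 0.0139 m): B₁ = 5.45×10⁻⁶ T. Loop 2 (z = 0.0575 m): B₂ = 3.86×10⁻⁶ T.
The fields add: B = B₁ + B₂ = 9.32×10⁻⁶ T.

B ≈ 9.32 μT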